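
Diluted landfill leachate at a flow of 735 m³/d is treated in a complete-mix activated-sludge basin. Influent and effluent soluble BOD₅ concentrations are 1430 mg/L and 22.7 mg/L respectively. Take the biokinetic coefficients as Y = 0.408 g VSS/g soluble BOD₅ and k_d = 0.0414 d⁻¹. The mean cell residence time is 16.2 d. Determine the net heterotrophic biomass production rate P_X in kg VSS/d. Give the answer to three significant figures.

Observed yield with endogenous decay: Y_obs = Y / (1 + k_d·θ_c) = 0.408 / (1 + 0.0414 × 16.2) = 0.408 / 1.671 = 0.2442 g VSS/g soluble BOD₅.
Substrate removed = Q·(S₀ − S) = 735 m³/d × (1430 − 22.7) g/m³ = 1.03×10^6 g/d = 1034 kg/d.
So the net sludge growth is P_X = 0.2442 × 1034 = 252.6 kg VSS/d.

P_X ≈ 253 kg VSS/d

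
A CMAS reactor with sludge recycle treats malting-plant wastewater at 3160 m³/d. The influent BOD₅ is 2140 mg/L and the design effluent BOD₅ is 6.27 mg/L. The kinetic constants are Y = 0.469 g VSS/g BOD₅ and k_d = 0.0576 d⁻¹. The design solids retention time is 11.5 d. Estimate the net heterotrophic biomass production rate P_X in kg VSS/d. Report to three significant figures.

P_X ≈ 1900 kg VSS/d

Observed yield with endogenous decay: Y_obs = Y / (1 + k_d·θ_c) = 0.469 / (1 + 0.0576 × 11.5) = 0.469 / 1.662 = 0.2821 g VSS/g BOD₅.
Mass of BOD₅ removed per day: Q(S₀ − S) = 3160 × 2134 g/m³ = 6743 kg/d.
P_X = Y_obs · Q(S₀ − S) = 0.2821 × 6743 = 1902 kg VSS/d.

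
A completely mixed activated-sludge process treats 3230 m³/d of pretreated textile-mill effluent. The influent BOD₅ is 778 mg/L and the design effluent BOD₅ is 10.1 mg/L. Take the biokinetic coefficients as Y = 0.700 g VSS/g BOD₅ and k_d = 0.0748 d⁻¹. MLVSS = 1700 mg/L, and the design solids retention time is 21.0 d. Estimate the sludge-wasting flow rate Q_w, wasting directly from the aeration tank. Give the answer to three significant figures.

Q_w ≈ 397 m³/d

Rearranging the biomass balance for a CMAS with decay, V = Y·Q·ΔS·θ_c / [X·(1+k_d θ_c)] = 0.700 × 3230 × (778 − 10.1) × 21.0 / [1700 × (1 + 0.0748 × 21.0)] = 3.65×10^7 / 4370 = 8343 m³.
Wasting from the aeration tank: Q_w = V / θ_c = 8343 / 21.0 = 397.3 m³/d.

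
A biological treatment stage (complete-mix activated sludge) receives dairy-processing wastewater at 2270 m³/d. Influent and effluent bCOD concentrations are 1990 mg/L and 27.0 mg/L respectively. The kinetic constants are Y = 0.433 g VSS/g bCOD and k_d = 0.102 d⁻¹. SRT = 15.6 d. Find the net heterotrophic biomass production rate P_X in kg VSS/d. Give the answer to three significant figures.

Observed yield with endogenous decay: Y_obs = Y / (1 + k_d·θ_c) = 0.433 / (1 + 0.102 × 15.6) = 0.433 / 2.591 = 0.1671 g VSS/g bCOD.
Mass of bCOD removed per day: Q(S₀ − S) = 2270 × 1963 g/m³ = 4456 kg/d.
Biomass produced: P_X = Y_obs·Q·ΔS = 0.1671 × 4456 ≈ 744.6 kg VSS/d.

P_X ≈ 745 kg VSS/d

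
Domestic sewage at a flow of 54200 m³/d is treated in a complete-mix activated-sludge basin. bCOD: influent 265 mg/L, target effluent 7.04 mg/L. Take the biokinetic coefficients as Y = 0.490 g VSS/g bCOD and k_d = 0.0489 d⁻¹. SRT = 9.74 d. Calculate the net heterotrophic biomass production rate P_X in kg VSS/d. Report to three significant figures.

P_X ≈ 4640 kg VSS/d

Observed yield with endogenous decay: Y_obs = Y / (1 + k_d·θ_c) = 0.490 / (1 + 0.0489 × 9.74) = 0.490 / 1.476 = 0.3319 g VSS/g bCOD.
Mass of bCOD removed per day: Q(S₀ − S) = 54200 × 258.0 g/m³ = 13981 kg/d.
Biomass produced: P_X = Y_obs·Q·ΔS = 0.3319 × 13981 ≈ 4641 kg VSS/d.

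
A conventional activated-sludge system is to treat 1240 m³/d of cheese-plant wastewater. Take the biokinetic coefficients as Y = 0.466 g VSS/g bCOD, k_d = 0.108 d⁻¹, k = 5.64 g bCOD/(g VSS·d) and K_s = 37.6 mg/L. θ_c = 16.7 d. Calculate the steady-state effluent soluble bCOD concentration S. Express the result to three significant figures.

From the Monod/SRT balance for a CMAS, S = K_s·(1+k_d θ_c)/[θ_c·(Y k − k_d) − 1] = 37.6 × (1 + 0.108 × 16.7) / [16.7 × (0.466 × 5.64 − 0.108) − 1] = 105.4 / 41.09 = 2.566 mg/L.

S ≈ 2.57 mg/L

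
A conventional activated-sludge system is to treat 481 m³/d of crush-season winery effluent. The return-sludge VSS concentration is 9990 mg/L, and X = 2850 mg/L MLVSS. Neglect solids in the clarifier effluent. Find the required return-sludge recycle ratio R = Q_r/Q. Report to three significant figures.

R ≈ 0.399

Mass balance around the secondary clarifier (neglecting effluent solids): R = X / (X_r − X) = 2850 / (9990 − 2850) = 0.3992.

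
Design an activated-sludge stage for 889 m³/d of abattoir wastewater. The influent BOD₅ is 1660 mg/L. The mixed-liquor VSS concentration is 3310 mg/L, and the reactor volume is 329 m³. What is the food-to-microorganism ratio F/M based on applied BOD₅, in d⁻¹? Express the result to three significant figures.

F/M ≈ 1.36 d⁻¹

F/M = applied load / biomass = Q·S₀/(V·X) = 889 × 1660 / (329.0 × 3310) = 1.355 d⁻¹.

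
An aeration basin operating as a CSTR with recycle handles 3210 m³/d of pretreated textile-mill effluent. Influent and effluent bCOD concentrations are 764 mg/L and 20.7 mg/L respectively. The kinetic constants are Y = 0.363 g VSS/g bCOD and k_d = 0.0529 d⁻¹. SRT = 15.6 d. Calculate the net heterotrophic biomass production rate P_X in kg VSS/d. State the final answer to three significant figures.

Y_obs = Y / (1 + k_d θ_c) = 0.363 / (1 + 0.0529 × 15.6) = 0.363 / 1.825 = 0.1989.
Mass of bCOD removed per day: Q(S₀ − S) = 3210 × 743.3 g/m³ = 2386 kg/d.
Biomass produced: P_X = Y_obs·Q·ΔS = 0.1989 × 2386 ≈ 474.5 kg VSS/d.

P_X ≈ 475 kg VSS/d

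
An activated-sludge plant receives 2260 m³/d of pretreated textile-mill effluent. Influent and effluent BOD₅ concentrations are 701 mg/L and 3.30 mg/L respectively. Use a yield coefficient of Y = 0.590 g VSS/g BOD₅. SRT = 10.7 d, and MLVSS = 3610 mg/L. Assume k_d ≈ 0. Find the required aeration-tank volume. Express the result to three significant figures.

V ≈ 2760 m³

V·X = Y·Q·ΔS·θ_c gives V = 0.590 × 2260 × (701 − 3.30) × 10.7 / 3610 = 2757 m³.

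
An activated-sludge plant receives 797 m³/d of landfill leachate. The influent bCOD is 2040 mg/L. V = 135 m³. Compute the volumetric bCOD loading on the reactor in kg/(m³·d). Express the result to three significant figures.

Applied bCOD load per unit volume = Q·S₀/V = (797 × 2040/1000)/135.0 = 12.04 kg bCOD·m⁻³·d⁻¹.

L_v ≈ 12.0 kg bCOD/(m³·d)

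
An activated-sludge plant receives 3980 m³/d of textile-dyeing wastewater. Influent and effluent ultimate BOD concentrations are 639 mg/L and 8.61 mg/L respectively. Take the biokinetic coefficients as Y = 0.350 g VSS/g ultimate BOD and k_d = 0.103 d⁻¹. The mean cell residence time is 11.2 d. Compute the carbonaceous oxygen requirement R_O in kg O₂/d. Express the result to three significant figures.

R_O ≈ 1930 kg O₂/d

Observed yield with endogenous decay: Y_obs = Y / (1 + k_d·θ_c) = 0.350 / (1 + 0.103 × 11.2) = 0.350 / 2.154 = 0.1625 g VSS/g ultimate BOD.
Q·(S₀ − S) = 3980 × (639 − 8.61) × 10⁻³ = 2509 kg/d removed.
Biomass synthesised: P_X = Y_obs × 2509 = 407.8 kg VSS/d.
R_O = Q·(S₀ − S) − 1.42·P_X = 2509 − 1.42 × 407.8 = 1930 kg O₂/d.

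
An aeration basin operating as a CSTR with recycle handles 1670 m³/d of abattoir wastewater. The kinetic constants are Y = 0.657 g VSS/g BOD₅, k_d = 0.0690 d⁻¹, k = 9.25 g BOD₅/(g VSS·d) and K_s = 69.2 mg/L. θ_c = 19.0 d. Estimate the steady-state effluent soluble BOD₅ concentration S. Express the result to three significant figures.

Effluent substrate depends only on kinetics and SRT: S = K_s(1 + k_d θ_c) / [θ_c(Yk − k_d) − 1] = 69.2 × (1 + 0.0690 × 19.0) / [19.0 × (0.657 × 9.25 − 0.0690) − 1] = 159.9 / 113.2 = 1.413 mg/L.

S ≈ 1.41 mg/L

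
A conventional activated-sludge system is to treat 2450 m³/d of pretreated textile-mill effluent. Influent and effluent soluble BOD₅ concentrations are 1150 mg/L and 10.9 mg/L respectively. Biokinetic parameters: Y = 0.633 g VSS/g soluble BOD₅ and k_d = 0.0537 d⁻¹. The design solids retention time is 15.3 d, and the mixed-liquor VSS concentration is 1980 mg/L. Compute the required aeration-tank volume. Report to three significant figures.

V ≈ 7490 m³

From the SRT design equation V = Y Q (S₀−S) θ_c / [X (1 + k_d θ_c)] = 0.633 × 2450 × (1150 − 10.9) × 15.3 / [1980 × (1 + 0.0537 × 15.3)] = 2.7×10^7 / 3607 = 7494 m³.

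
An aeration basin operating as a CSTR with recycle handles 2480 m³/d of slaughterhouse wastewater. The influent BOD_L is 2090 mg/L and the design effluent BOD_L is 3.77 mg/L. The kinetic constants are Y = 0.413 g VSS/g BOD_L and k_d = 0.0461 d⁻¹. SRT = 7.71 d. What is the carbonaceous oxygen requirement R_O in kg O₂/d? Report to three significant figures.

R_O ≈ 2940 kg O₂/d

Observed yield with endogenous decay: Y_obs = Y / (1 + k_d·θ_c) = 0.413 / (1 + 0.0461 × 7.71) = 0.413 / 1.355 = 0.3047 g VSS/g BOD_L.
ΔS = 2090 − 3.77 = 2086 mg/L, so the substrate removal rate is 2480 × 2086/1000 = 5174 kg BOD_L/d.
P_X = Y_obs·Q·(S₀ − S) = 0.3047 × 5174 = 1576 kg VSS/d.
R_O = Q·(S₀ − S) − 1.42·P_X = 5174 − 1.42 × 1576 = 2935 kg O₂/d.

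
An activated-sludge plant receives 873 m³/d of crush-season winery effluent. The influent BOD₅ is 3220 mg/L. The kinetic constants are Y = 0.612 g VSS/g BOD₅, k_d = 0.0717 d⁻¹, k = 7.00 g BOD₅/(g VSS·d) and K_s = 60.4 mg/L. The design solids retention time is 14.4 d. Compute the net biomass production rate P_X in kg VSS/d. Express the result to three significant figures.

P_X ≈ 846 kg VSS/d

From the Monod/SRT balance for a CMAS, S = K_s·(1+k_d θ_c)/[θ_c·(Y k − k_d) − 1] = 60.4 × (1 + 0.0717 × 14.4) / [14.4 × (0.612 × 7.00 − 0.0717) − 1] = 122.8 / 59.66 = 2.058 mg/L.
Correct the yield for decay: Y_obs = Y/(1 + k_d θ_c) = 0.612 / (1 + 0.0717 × 14.4) = 0.612 / 2.032 = 0.3011.
ΔS = 3220 − 2.06 = 3218 mg/L, so the substrate removal rate is 873 × 3218/1000 = 2809 kg BOD₅/d.
P_X = Y_obs · Q(S₀ − S) = 0.3011 × 2809 = 845.9 kg VSS/d.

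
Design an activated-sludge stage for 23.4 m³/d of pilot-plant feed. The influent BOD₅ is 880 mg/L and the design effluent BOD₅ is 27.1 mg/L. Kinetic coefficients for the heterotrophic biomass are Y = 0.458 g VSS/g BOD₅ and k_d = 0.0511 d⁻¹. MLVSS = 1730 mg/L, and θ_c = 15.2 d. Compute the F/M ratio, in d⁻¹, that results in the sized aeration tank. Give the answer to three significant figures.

Steady-state biomass mass balance: V·X·(1 + k_d·θ_c) = Y·Q·(S₀ − S)·θ_c, so V = 0.458 × 23.4 × (880 − 27.1) × 15.2 / [1730 × (1 + 0.0511 × 15.2)] = 1.39×10^5 / 3074 = 45.20 m³.
F/M = applied load / biomass = Q·S₀/(V·X) = 23.4 × 880 / (45.20 × 1730) = 0.2633 d⁻¹.

F/M ≈ 0.263 d⁻¹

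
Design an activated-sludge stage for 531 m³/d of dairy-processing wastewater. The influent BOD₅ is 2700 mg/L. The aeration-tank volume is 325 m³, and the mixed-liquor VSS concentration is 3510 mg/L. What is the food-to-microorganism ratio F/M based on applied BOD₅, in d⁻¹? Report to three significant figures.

F/M ≈ 1.26 d⁻¹

F/M = Q·S₀ / (V·X) = 531 × 2700 / (325.0 × 3510) = 1.257 g BOD₅·(g VSS·d)⁻¹.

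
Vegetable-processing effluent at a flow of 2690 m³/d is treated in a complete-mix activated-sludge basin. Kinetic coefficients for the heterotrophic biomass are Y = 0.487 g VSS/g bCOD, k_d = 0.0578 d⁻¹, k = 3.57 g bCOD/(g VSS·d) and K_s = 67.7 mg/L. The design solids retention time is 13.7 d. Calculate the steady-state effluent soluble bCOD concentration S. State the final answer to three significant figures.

For a completely mixed reactor with recycle the Lawrence–McCarty relation gives S = K_s·(1 + k_d·θ_c) / [θ_c·(Y·k − k_d) − 1] = 67.7 × (1 + 0.0578 × 13.7) / [13.7 × (0.487 × 3.57 − 0.0578) − 1] = 121.3 / 22.03 = 5.507 mg/L.

S ≈ 5.51 mg/L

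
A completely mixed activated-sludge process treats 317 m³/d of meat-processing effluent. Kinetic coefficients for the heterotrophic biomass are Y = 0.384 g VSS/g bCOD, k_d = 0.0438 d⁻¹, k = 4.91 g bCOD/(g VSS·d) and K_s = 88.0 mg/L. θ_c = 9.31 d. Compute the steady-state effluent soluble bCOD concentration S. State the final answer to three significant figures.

S ≈ 7.67 mg/L

For a completely mixed reactor with recycle the Lawrence–McCarty relation gives S = K_s·(1 + k_d·θ_c) / [θ_c·(Y·k − k_d) − 1] = 88.0 × (1 + 0.0438 × 9.31) / [9.31 × (0.384 × 4.91 − 0.0438) − 1] = 123.9 / 16.15 = 7.673 mg/L.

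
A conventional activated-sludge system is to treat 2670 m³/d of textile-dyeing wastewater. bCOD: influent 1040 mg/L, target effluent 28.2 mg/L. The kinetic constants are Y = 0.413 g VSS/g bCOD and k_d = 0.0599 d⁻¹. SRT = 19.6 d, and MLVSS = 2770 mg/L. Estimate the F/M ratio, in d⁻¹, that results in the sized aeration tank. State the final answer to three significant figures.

F/M ≈ 0.276 d⁻¹

Steady-state biomass mass balance: V·X·(1 + k_d·θ_c) = Y·Q·(S₀ − S)·θ_c, so V = 0.413 × 2670 × (1040 − 28.2) × 19.6 / [2770 × (1 + 0.0599 × 19.6)] = 2.19×10^7 / 6022 = 3631 m³.
F/M = Q·S₀ / (V·X) = 2670 × 1040 / (3631 × 2770) = 0.2761 g bCOD·(g VSS·d)⁻¹.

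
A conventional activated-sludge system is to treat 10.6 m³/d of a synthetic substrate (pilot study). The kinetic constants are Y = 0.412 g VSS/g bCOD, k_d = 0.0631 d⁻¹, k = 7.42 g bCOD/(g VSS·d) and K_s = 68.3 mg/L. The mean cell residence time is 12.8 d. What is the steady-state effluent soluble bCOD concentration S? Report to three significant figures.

For a completely mixed reactor with recycle the Lawrence–McCarty relation gives S = K_s·(1 + k_d·θ_c) / [θ_c·(Y·k − k_d) − 1] = 68.3 × (1 + 0.0631 × 12.8) / [12.8 × (0.412 × 7.42 − 0.0631) − 1] = 123.5 / 37.32 = 3.308 mg/L.

S ≈ 3.31 mg/L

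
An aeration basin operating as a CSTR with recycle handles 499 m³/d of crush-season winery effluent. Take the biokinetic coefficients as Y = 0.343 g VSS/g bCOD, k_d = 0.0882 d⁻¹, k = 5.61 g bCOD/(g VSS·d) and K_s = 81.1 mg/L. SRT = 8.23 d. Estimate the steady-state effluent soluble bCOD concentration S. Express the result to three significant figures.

S ≈ 9.92 mg/L

Effluent substrate depends only on kinetics and SRT: S = K_s(1 + k_d θ_c) / [θ_c(Yk − k_d) − 1] = 81.1 × (1 + 0.0882 × 8.23) / [8.23 × (0.343 × 5.61 − 0.0882) − 1] = 140.0 / 14.11 = 9.919 mg/L.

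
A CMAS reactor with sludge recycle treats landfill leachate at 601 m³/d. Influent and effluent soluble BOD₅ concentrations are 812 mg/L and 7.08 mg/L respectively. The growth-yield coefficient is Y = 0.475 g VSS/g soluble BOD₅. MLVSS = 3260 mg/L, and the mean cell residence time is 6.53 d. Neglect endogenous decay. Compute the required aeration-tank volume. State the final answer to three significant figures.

V·X = Y·Q·ΔS·θ_c gives V = 0.475 × 601 × (812 − 7.08) × 6.53 / 3260 = 460.3 m³.

V ≈ 460 m³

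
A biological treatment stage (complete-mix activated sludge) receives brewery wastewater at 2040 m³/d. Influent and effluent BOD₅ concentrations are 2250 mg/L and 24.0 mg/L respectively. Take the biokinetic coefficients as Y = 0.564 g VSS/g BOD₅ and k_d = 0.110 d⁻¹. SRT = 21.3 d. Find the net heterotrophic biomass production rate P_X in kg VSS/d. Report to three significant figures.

Correct the yield for decay: Y_obs = Y/(1 + k_d θ_c) = 0.564 / (1 + 0.110 × 21.3) = 0.564 / 3.343 = 0.1687.
ΔS = 2250 − 24.0 = 2226 mg/L, so the substrate removal rate is 2040 × 2226/1000 = 4541 kg BOD₅/d.
P_X = Y_obs · Q(S₀ − S) = 0.1687 × 4541 = 766.1 kg VSS/d.

P_X ≈ 766 kg VSS/d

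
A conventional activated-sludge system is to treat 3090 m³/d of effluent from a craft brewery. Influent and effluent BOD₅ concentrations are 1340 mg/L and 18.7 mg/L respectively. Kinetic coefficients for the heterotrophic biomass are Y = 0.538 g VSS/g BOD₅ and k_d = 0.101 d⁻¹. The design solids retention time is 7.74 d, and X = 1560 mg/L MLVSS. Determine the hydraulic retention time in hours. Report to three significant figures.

τ ≈ 47.5 h

From the SRT design equation V = Y Q (S₀−S) θ_c / [X (1 + k_d θ_c)] = 0.538 × 3090 × (1340 − 18.7) × 7.74 / [1560 × (1 + 0.101 × 7.74)] = 1.7×10^7 / 2780 = 6117 m³.
Hydraulic retention time τ = V/Q = 6117 / 3090 = 1.980 d = 47.51 h.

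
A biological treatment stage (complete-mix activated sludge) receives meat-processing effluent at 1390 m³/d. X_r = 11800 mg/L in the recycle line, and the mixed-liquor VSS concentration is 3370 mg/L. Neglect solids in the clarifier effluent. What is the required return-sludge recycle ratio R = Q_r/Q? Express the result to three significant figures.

R ≈ 0.400

Mass balance around the secondary clarifier (neglecting effluent solids): R = X / (X_r − X) = 3370 / (11800 − 3370) = 0.3998.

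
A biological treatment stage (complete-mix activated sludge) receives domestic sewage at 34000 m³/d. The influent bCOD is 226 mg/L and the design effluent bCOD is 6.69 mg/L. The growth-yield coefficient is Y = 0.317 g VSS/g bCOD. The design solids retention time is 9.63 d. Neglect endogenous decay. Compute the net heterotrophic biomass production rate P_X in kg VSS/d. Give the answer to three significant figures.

P_X ≈ 2360 kg VSS/d

Since k_d ≈ 0, Y_obs = Y = 0.317 g VSS/g bCOD.
Substrate removed = Q·(S₀ − S) = 34000 m³/d × (226 − 6.69) g/m³ = 7.46×10^6 g/d = 7457 kg/d.
P_X = Y_obs · Q(S₀ − S) = 0.3170 × 7457 = 2364 kg VSS/d.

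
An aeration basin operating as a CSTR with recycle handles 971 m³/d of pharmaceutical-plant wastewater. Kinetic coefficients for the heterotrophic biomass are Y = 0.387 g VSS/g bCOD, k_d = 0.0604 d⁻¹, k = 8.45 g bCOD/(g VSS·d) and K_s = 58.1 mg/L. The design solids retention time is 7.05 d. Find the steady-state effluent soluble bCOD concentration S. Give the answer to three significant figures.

From the Monod/SRT balance for a CMAS, S = K_s·(1+k_d θ_c)/[θ_c·(Y k − k_d) − 1] = 58.1 × (1 + 0.0604 × 7.05) / [7.05 × (0.387 × 8.45 − 0.0604) − 1] = 82.84 / 21.63 = 3.830 mg/L.

S ≈ 3.83 mg/L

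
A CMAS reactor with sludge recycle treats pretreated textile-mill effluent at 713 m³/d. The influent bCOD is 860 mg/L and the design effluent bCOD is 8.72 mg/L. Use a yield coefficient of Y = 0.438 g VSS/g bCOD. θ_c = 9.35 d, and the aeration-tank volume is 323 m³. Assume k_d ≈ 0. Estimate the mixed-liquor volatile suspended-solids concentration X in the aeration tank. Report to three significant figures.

X ≈ 7700 mg/L

Without decay, X = Y Q (S₀−S) θ_c / V = 0.438 × 713 × (860 − 8.72) × 9.35 / 323 = 7696 mg/L.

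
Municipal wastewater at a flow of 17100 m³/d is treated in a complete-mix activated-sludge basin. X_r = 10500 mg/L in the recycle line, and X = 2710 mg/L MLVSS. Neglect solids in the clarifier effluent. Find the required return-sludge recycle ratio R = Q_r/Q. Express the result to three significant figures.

R = Q_r/Q = X/(X_r − X) = 2710 / (10500 − 2710) = 0.3479.

R ≈ 0.348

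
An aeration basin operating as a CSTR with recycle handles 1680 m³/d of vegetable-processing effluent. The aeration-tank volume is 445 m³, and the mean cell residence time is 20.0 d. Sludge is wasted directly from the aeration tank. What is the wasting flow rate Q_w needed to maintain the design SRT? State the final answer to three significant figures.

Wasting from the aeration tank: Q_w = V / θ_c = 445.0 / 20.0 = 22.25 m³/d.

Q_w ≈ 22.2 m³/d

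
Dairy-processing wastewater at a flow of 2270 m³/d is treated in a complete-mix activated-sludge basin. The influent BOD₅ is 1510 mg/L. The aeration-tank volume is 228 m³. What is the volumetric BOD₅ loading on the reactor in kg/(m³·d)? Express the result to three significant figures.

L_v ≈ 15.0 kg BOD₅/(m³·d)

Volumetric loading L_v = Q·S₀ / V = 2270 × 1510 g/m³ / 228.0 m³ = 15034 g/(m³·d) = 15.03 kg BOD₅/(m³·d).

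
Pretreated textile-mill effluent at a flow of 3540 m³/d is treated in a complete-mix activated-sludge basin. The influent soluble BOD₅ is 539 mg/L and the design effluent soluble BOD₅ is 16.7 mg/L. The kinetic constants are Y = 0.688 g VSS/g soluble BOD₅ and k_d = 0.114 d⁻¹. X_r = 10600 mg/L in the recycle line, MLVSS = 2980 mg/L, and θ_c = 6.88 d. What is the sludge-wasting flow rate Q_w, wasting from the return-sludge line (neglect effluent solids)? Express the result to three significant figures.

Steady-state biomass mass balance: V·X·(1 + k_d·θ_c) = Y·Q·(S₀ − S)·θ_c, so V = 0.688 × 3540 × (539 − 16.7) × 6.88 / [2980 × (1 + 0.114 × 6.88)] = 8.75×10^6 / 5317 = 1646 m³.
Q_w = (V·X)/(θ_c X_r) = 1646 × 2980 / (6.88 × 10600) = 67.26 m³/d.

Q_w ≈ 67.3 m³/d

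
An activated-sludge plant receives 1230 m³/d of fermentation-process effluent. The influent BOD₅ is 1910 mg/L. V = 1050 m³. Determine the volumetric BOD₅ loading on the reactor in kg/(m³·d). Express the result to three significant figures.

Applied BOD₅ load per unit volume = Q·S₀/V = (1230 × 1910/1000)/1050 = 2.237 kg BOD₅·m⁻³·d⁻¹.

L_v ≈ 2.24 kg BOD₅/(m³·d)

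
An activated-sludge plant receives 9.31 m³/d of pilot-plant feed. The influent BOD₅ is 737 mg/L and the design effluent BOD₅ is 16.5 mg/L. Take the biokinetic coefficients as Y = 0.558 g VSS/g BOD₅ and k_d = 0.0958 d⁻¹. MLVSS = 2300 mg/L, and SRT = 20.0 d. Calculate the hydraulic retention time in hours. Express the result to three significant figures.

τ ≈ 28.8 h

From the SRT design equation V = Y Q (S₀−S) θ_c / [X (1 + k_d θ_c)] = 0.558 × 9.31 × (737 − 16.5) × 20.0 / [2300 × (1 + 0.0958 × 20.0)] = 7.49×10^4 / 6707 = 11.16 m³.
τ = V/Q = 11.16/9.31 = 1.199 d, or 28.77 h.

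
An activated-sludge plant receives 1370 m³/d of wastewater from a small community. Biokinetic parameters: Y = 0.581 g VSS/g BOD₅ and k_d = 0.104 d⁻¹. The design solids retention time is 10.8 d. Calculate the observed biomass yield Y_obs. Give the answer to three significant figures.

Correct the yield for decay: Y_obs = Y/(1 + k_d θ_c) = 0.581 / (1 + 0.104 × 10.8) = 0.581 / 2.123 = 0.2736.

Y_obs ≈ 0.274 g VSS/g BOD₅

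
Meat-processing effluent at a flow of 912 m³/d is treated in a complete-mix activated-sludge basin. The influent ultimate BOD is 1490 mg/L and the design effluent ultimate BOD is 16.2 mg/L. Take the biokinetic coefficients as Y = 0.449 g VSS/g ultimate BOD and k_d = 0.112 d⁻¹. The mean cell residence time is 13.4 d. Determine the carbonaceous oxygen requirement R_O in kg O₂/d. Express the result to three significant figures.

R_O ≈ 1000 kg O₂/d

Correct the yield for decay: Y_obs = Y/(1 + k_d θ_c) = 0.449 / (1 + 0.112 × 13.4) = 0.449 / 2.501 = 0.1795.
ΔS = 1490 − 16.2 = 1474 mg/L, so the substrate removal rate is 912 × 1474/1000 = 1344 kg ultimate BOD/d.
P_X = Y_obs·Q·(S₀ − S) = 0.1795 × 1344 = 241.3 kg VSS/d.
Carbonaceous O₂ demand = substrate oxidised − cell-mass equivalent = 1344 − 1.42 × 241.3 = 1001 kg O₂/d.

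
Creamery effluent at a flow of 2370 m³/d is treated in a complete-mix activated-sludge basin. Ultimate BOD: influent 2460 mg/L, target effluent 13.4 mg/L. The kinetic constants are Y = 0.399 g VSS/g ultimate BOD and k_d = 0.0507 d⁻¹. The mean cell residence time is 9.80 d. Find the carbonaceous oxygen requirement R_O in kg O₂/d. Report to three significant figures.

Observed yield with endogenous decay: Y_obs = Y / (1 + k_d·θ_c) = 0.399 / (1 + 0.0507 × 9.80) = 0.399 / 1.497 = 0.2666 g VSS/g ultimate BOD.
Mass of ultimate BOD removed per day: Q(S₀ − S) = 2370 × 2447 g/m³ = 5798 kg/d.
P_X = Y_obs·Q·(S₀ − S) = 0.2666 × 5798 = 1546 kg VSS/d.
Carbonaceous O₂ demand = substrate oxidised − cell-mass equivalent = 5798 − 1.42 × 1546 = 3604 kg O₂/d.

R_O ≈ 3600 kg O₂/d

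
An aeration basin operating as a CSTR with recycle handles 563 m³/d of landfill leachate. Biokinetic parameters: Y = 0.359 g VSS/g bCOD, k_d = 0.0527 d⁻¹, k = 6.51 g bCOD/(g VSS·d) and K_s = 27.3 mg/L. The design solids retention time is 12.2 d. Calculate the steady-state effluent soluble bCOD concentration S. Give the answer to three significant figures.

S ≈ 1.67 mg/L

From the Monod/SRT balance for a CMAS, S = K_s·(1+k_d θ_c)/[θ_c·(Y k − k_d) − 1] = 27.3 × (1 + 0.0527 × 12.2) / [12.2 × (0.359 × 6.51 − 0.0527) − 1] = 44.85 / 26.87 = 1.669 mg/L.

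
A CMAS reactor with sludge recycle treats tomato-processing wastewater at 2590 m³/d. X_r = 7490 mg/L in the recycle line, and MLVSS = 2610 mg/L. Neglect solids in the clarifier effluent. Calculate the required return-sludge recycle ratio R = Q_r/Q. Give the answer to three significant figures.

R ≈ 0.535

Solids balance on the clarifier gives (1+R)X = R·X_r, so R = X/(X_r − X) = 2610 / (7490 − 2610) = 0.5348.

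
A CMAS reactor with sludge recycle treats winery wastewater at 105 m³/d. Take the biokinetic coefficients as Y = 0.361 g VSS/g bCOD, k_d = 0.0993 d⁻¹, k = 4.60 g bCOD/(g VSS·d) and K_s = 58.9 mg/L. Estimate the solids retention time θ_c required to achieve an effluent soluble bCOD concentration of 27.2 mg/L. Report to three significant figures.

θ_c ≈ 2.35 d

Specific growth rate at S = 27.2 mg/L: μ = YkS/(K_s+S) = 0.361·4.60·27.2/(58.9+27.2) = 0.5246 d⁻¹.
1/θ_c = 0.5246 − 0.0993 = 0.4253 d⁻¹, so θ_c = 2.351 d.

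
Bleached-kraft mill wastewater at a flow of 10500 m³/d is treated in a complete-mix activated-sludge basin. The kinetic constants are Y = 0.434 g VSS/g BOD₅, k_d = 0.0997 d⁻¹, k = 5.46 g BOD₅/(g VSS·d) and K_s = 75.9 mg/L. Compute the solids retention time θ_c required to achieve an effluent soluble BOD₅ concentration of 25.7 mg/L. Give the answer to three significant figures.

Specific growth rate at S = 25.7 mg/L: μ = YkS/(K_s+S) = 0.434·5.46·25.7/(75.9+25.7) = 0.5994 d⁻¹.
1/θ_c = 0.5994 − 0.0997 = 0.4997 d⁻¹, so θ_c = 2.001 d.

θ_c ≈ 2.00 d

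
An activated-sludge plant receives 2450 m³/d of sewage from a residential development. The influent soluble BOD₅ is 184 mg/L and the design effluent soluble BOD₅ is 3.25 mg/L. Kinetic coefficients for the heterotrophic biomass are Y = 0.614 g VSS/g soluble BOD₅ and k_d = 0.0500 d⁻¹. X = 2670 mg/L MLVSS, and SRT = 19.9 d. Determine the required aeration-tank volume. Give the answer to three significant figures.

V ≈ 1020 m³

Steady-state biomass mass balance: V·X·(1 + k_d·θ_c) = Y·Q·(S₀ − S)·θ_c, so V = 0.614 × 2450 × (184 − 3.25) × 19.9 / [2670 × (1 + 0.0500 × 19.9)] = 5.41×10^6 / 5327 = 1016 m³.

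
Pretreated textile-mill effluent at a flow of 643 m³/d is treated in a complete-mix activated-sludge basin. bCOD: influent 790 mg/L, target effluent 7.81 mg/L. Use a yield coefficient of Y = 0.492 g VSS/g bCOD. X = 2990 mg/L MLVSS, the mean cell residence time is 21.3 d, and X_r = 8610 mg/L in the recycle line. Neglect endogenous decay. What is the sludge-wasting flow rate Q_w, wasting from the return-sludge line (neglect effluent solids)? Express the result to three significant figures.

Biomass mass balance (decay neglected): V·X = Y·Q·(S₀ − S)·θ_c, so V = 0.492 × 643 × (790 − 7.81) × 21.3 / 2990 = 1763 m³.
Q_w = (V·X)/(θ_c X_r) = 1763 × 2990 / (21.3 × 8610) = 28.74 m³/d.

Q_w ≈ 28.7 m³/d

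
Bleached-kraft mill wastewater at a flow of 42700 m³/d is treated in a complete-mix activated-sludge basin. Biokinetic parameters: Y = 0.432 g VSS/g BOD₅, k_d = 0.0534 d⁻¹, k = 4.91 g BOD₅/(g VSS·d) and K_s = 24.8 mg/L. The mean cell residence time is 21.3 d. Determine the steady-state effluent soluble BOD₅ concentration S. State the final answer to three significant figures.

Effluent substrate depends only on kinetics and SRT: S = K_s(1 + k_d θ_c) / [θ_c(Yk − k_d) − 1] = 24.8 × (1 + 0.0534 × 21.3) / [21.3 × (0.432 × 4.91 − 0.0534) − 1] = 53.01 / 43.04 = 1.232 mg/L.

S ≈ 1.23 mg/L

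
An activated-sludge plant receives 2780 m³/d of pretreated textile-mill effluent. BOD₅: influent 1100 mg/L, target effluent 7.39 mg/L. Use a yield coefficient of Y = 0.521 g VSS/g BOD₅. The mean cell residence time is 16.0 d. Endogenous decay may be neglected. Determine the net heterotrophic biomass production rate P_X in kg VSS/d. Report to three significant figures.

With endogenous decay neglected, the observed yield equals the true yield: Y_obs = Y = 0.521 g VSS/g BOD₅.
ΔS = 1100 − 7.39 = 1093 mg/L, so the substrate removal rate is 2780 × 1093/1000 = 3037 kg BOD₅/d.
P_X = Y_obs · Q(S₀ − S) = 0.5210 × 3037 = 1583 kg VSS/d.

P_X ≈ 1580 kg VSS/d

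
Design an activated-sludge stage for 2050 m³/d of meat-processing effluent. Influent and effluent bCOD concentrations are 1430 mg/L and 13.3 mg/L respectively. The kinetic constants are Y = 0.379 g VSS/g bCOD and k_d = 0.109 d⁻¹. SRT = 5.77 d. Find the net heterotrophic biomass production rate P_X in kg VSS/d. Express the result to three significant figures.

P_X ≈ 676 kg VSS/d

Observed yield with endogenous decay: Y_obs = Y / (1 + k_d·θ_c) = 0.379 / (1 + 0.109 × 5.77) = 0.379 / 1.629 = 0.2327 g VSS/g bCOD.
Substrate removed = Q·(S₀ − S) = 2050 m³/d × (1430 − 13.3) g/m³ = 2.9×10^6 g/d = 2904 kg/d.
Biomass produced: P_X = Y_obs·Q·ΔS = 0.2327 × 2904 ≈ 675.7 kg VSS/d.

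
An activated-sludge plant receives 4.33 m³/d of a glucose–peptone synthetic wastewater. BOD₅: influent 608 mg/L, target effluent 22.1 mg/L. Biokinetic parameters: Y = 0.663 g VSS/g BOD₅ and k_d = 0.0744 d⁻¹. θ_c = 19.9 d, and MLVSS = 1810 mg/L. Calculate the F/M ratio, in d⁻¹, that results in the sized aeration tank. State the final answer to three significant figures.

F/M ≈ 0.195 d⁻¹

From the SRT design equation V = Y Q (S₀−S) θ_c / [X (1 + k_d θ_c)] = 0.663 × 4.33 × (608 − 22.1) × 19.9 / [1810 × (1 + 0.0744 × 19.9)] = 3.35×10^4 / 4490 = 7.455 m³.
F/M = applied load / biomass = Q·S₀/(V·X) = 4.33 × 608 / (7.455 × 1810) = 0.1951 d⁻¹.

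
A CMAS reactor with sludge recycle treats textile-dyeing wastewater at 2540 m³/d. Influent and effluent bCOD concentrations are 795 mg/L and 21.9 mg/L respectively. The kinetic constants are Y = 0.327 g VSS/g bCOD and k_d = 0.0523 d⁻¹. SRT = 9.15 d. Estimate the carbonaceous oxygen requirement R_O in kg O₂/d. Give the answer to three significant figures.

Correct the yield for decay: Y_obs = Y/(1 + k_d θ_c) = 0.327 / (1 + 0.0523 × 9.15) = 0.327 / 1.479 = 0.2212.
ΔS = 795 − 21.9 = 773.1 mg/L, so the substrate removal rate is 2540 × 773.1/1000 = 1964 kg bCOD/d.
P_X = Y_obs·Q·(S₀ − S) = 0.2212 × 1964 = 434.3 kg VSS/d.
Carbonaceous O₂ demand = substrate oxidised − cell-mass equivalent = 1964 − 1.42 × 434.3 = 1347 kg O₂/d.

R_O ≈ 1350 kg O₂/d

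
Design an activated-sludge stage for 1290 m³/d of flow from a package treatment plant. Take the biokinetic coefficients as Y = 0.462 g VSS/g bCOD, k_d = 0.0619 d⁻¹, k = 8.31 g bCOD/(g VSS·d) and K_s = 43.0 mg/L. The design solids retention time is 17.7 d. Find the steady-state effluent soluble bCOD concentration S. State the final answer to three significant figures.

For a completely mixed reactor with recycle the Lawrence–McCarty relation gives S = K_s·(1 + k_d·θ_c) / [θ_c·(Y·k − k_d) − 1] = 43.0 × (1 + 0.0619 × 17.7) / [17.7 × (0.462 × 8.31 − 0.0619) − 1] = 90.11 / 65.86 = 1.368 mg/L.

S ≈ 1.37 mg/L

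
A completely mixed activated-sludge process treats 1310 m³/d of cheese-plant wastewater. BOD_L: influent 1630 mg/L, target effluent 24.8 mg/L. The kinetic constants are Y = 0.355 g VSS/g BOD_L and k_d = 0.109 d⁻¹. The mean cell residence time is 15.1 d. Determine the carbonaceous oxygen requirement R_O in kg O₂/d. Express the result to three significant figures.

The observed yield is Y_obs = Y/(1 + k_d·θ_c) = 0.355 / (1 + 0.109 × 15.1) = 0.355 / 2.646 = 0.1342 g VSS per g BOD_L removed.
Q·(S₀ − S) = 1310 × (1630 − 24.8) × 10⁻³ = 2103 kg/d removed.
P_X = Y_obs·Q·(S₀ − S) = 0.1342 × 2103 = 282.1 kg VSS/d.
R_O = Q·(S₀ − S) − 1.42·P_X = 2103 − 1.42 × 282.1 = 1702 kg O₂/d.

R_O ≈ 1700 kg O₂/d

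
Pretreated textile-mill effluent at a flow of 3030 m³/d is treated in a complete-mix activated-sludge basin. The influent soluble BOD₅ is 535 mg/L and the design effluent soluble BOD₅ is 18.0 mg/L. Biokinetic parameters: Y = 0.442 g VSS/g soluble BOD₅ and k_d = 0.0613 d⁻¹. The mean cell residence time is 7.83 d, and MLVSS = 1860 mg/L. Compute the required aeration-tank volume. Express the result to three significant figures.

V ≈ 1970 m³

Rearranging the biomass balance for a CMAS with decay, V = Y·Q·ΔS·θ_c / [X·(1+k_d θ_c)] = 0.442 × 3030 × (535 − 18.0) × 7.83 / [1860 × (1 + 0.0613 × 7.83)] = 5.42×10^6 / 2753 = 1969 m³.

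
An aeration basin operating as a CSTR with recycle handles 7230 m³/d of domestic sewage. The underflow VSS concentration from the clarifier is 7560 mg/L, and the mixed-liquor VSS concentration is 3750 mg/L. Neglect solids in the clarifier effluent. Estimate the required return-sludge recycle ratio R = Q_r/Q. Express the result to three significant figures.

R ≈ 0.984

R = Q_r/Q = X/(X_r − X) = 3750 / (7560 − 3750) = 0.9843.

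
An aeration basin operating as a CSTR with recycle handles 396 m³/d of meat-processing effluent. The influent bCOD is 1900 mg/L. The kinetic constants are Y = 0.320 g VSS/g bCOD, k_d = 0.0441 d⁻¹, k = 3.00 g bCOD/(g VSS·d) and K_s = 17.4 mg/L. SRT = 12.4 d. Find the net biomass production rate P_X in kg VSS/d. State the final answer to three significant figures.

Effluent substrate depends only on kinetics and SRT: S = K_s(1 + k_d θ_c) / [θ_c(Yk − k_d) − 1] = 17.4 × (1 + 0.0441 × 12.4) / [12.4 × (0.320 × 3.00 − 0.0441) − 1] = 26.92 / 10.36 = 2.599 mg/L.
The observed yield is Y_obs = Y/(1 + k_d·θ_c) = 0.320 / (1 + 0.0441 × 12.4) = 0.320 / 1.547 = 0.2069 g VSS per g bCOD removed.
Q·(S₀ − S) = 396 × (1900 − 2.60) × 10⁻³ = 751.4 kg/d removed.
Net biomass production P_X = Y_obs × Q·(S₀ − S) = 0.2069 × 751.4 = 155.4 kg VSS/d.

P_X ≈ 155 kg VSS/d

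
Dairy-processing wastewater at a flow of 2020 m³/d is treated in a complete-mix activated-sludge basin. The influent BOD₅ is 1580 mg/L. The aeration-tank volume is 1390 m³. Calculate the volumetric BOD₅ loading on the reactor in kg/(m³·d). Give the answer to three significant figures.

L_v ≈ 2.30 kg BOD₅/(m³·d)

Applied BOD₅ load per unit volume = Q·S₀/V = (2020 × 1580/1000)/1390 = 2.296 kg BOD₅·m⁻³·d⁻¹.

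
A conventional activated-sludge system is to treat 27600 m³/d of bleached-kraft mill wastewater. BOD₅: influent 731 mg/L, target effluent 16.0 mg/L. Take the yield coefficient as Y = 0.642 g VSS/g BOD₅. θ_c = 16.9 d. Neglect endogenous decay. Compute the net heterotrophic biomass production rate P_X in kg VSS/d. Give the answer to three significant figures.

P_X ≈ 12700 kg VSS/d

With endogenous decay neglected, the observed yield equals the true yield: Y_obs = Y = 0.642 g VSS/g BOD₅.
Q·(S₀ − S) = 27600 × (731 − 16.0) × 10⁻³ = 19734 kg/d removed.
So the net sludge growth is P_X = 0.6420 × 19734 = 12669 kg VSS/d.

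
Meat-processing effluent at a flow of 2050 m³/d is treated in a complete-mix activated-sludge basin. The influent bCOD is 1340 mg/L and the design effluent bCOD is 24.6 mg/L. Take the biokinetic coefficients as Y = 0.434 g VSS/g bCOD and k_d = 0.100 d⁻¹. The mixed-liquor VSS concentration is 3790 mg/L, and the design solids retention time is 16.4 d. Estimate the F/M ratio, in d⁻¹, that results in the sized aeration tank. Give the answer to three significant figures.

F/M ≈ 0.378 d⁻¹

Rearranging the biomass balance for a CMAS with decay, V = Y·Q·ΔS·θ_c / [X·(1+k_d θ_c)] = 0.434 × 2050 × (1340 − 24.6) × 16.4 / [3790 × (1 + 0.100 × 16.4)] = 1.92×10^7 / 10006 = 1918 m³.
F/M = Q·S₀ / (V·X) = 2050 × 1340 / (1918 × 3790) = 0.3778 g bCOD·(g VSS·d)⁻¹.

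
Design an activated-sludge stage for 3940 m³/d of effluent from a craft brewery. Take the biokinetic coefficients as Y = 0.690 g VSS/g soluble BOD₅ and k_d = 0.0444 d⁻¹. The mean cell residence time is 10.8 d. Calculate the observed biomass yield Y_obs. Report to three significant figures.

Observed yield with endogenous decay: Y_obs = Y / (1 + k_d·θ_c) = 0.690 / (1 + 0.0444 × 10.8) = 0.690 / 1.480 = 0.4664 g VSS/g soluble BOD₅.

Y_obs ≈ 0.466 g VSS/g soluble BOD₅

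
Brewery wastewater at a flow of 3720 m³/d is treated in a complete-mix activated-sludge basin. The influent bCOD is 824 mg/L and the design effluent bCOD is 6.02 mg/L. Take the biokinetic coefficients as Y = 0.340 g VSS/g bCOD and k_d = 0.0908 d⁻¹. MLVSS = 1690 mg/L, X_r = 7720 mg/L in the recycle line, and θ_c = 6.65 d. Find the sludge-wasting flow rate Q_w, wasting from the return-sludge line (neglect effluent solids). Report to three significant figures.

Q_w ≈ 83.6 m³/d

Steady-state biomass mass balance: V·X·(1 + k_d·θ_c) = Y·Q·(S₀ − S)·θ_c, so V = 0.340 × 3720 × (824 − 6.02) × 6.65 / [1690 × (1 + 0.0908 × 6.65)] = 6.88×10^6 / 2710 = 2538 m³.
θ_c = V·X/(Q_w·X_r) when wasting from the recycle, so Q_w = V·X/(θ_c·X_r) = 2538 × 1690 / (6.65 × 7720) = 83.56 m³/d.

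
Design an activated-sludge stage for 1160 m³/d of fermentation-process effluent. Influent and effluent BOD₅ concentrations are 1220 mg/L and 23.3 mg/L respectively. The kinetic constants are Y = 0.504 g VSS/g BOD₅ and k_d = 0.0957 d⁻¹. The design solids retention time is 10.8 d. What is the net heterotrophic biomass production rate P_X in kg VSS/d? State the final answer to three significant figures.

P_X ≈ 344 kg VSS/d

Correct the yield for decay: Y_obs = Y/(1 + k_d θ_c) = 0.504 / (1 + 0.0957 × 10.8) = 0.504 / 2.034 = 0.2478.
Substrate removed = Q·(S₀ − S) = 1160 m³/d × (1220 − 23.3) g/m³ = 1.39×10^6 g/d = 1388 kg/d.
P_X = Y_obs · Q(S₀ − S) = 0.2478 × 1388 = 344.0 kg VSS/d.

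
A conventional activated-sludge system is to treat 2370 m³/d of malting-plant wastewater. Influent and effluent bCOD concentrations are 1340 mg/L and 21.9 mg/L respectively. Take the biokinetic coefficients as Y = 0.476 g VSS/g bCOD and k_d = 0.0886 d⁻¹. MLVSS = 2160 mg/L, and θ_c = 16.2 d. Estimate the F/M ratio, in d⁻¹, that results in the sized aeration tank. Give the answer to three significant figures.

Steady-state biomass mass balance: V·X·(1 + k_d·θ_c) = Y·Q·(S₀ − S)·θ_c, so V = 0.476 × 2370 × (1340 − 21.9) × 16.2 / [2160 × (1 + 0.0886 × 16.2)] = 2.41×10^7 / 5260 = 4579 m³.
Food-to-microorganism ratio F/M = Q S₀ / (V X) = 2370 × 1340 / (4579 × 2160) = 0.3211 d⁻¹.

F/M ≈ 0.321 d⁻¹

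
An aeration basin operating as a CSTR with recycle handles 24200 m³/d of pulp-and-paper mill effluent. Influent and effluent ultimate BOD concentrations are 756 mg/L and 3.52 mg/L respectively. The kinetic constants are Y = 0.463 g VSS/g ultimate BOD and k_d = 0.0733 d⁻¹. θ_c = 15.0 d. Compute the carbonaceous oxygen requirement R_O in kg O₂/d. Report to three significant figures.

R_O ≈ 12500 kg O₂/d

Y_obs = Y / (1 + k_d θ_c) = 0.463 / (1 + 0.0733 × 15.0) = 0.463 / 2.099 = 0.2205.
ΔS = 756 − 3.52 = 752.5 mg/L, so the substrate removal rate is 24200 × 752.5/1000 = 18210 kg ultimate BOD/d.
Biomass synthesised: P_X = Y_obs × 18210 = 4016 kg VSS/d.
R_O = Q·(S₀ − S) − 1.42·P_X = 18210 − 1.42 × 4016 = 12508 kg O₂/d.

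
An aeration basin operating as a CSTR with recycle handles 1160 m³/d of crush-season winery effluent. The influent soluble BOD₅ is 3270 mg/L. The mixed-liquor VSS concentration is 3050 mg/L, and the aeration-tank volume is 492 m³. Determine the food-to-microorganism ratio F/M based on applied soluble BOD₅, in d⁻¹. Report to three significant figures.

F/M ≈ 2.53 d⁻¹

F/M = applied load / biomass = Q·S₀/(V·X) = 1160 × 3270 / (492.0 × 3050) = 2.528 d⁻¹.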